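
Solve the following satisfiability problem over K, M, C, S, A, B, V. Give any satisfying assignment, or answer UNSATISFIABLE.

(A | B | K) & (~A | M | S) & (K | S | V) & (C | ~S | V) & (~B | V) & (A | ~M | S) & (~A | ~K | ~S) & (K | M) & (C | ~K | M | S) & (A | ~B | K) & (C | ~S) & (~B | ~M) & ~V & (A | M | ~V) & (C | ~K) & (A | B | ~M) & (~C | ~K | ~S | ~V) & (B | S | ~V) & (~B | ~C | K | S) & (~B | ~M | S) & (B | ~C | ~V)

K=T, M=T, C=T, S=F, A=T, B=F, V=F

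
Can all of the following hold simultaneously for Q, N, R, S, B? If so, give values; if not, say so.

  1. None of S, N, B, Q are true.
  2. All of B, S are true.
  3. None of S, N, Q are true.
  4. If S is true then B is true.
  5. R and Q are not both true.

Case S = True:
  Constraint (1) is violated (S=T) — contradiction.
Case S = False:
  Constraint (2) is violated (S=F) — contradiction.
Both cases fail — unsatisfiable.

Unsatisfiable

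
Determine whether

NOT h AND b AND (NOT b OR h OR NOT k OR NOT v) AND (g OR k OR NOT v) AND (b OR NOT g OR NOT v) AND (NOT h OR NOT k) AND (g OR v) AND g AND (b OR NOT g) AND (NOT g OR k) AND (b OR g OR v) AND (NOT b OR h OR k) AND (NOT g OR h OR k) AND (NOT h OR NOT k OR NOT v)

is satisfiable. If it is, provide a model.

h: False; k: True; g: True; b: True; v: False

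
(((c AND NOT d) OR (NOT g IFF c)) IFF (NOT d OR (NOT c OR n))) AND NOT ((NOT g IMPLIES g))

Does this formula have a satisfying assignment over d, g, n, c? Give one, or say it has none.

d=F, g=F, n=F, c=T

  ((c AND NOT d) OR (NOT g IFF c)) IFF (NOT d OR (NOT c OR n)) = True
    (c AND NOT d) OR (NOT g IFF c) = True
      c AND NOT d = True
        NOT d = True
      NOT g IFF c = True
        NOT g = True
    NOT d OR (NOT c OR n) = True
      NOT d = True
      NOT c OR n = False
        NOT c = False
  NOT ((NOT g IMPLIES g)) = True
    NOT g IMPLIES g = False
      NOT g = True
Both conjuncts True, so the formula holds.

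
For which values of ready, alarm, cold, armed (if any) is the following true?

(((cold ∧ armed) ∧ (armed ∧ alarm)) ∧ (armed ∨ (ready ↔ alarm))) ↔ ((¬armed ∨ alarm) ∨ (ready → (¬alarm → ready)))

ready: False; alarm: True; cold: True; armed: True

  (((cold ∧ armed) ∧ (armed ∧ alarm)) ∧ (armed ∨ (ready ↔ alarm))) ↔ ((¬armed ∨ alarm) ∨ (ready → (¬alarm → ready))) = True
    ((cold ∧ armed) ∧ (armed ∧ alarm)) ∧ (armed ∨ (ready ↔ alarm)) = True
      (cold ∧ armed) ∧ (armed ∧ alarm) = True
        cold ∧ armed = True
        armed ∧ alarm = True
      armed ∨ (ready ↔ alarm) = True
        ready ↔ alarm = False
    (¬armed ∨ alarm) ∨ (ready → (¬alarm → ready)) = True
      ¬armed ∨ alarm = True
        ¬armed = False
      ready → (¬alarm → ready) = True
        ¬alarm → ready = True
          ¬alarm = False
The formula evaluates to True.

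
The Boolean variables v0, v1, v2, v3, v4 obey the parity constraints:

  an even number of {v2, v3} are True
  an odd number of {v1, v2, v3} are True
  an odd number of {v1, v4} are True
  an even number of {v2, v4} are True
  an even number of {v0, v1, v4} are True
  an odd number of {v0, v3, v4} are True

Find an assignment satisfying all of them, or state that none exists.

v0 = True, v1 = True, v2 = False, v3 = False, v4 = False

{v2, v3}: 0 true → even ✓
{v1, v2, v3}: 1 true → odd ✓
{v1, v4}: 1 true → odd ✓
{v2, v4}: 0 true → even ✓
{v0, v1, v4}: 2 true → even ✓
{v0, v3, v4}: 1 true → odd ✓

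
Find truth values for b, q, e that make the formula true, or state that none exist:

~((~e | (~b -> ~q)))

b: False, q: True, e: True

  ~((~e | (~b -> ~q))) = True
    ~e | (~b -> ~q) = False
      ~e = False
      ~b -> ~q = False
        ~b = True
        ~q = False
The formula evaluates to True.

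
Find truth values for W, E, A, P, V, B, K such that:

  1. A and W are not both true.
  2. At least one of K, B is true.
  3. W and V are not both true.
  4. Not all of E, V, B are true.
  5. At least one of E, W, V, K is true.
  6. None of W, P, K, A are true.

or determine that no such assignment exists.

W: False, E: True, A: False, P: False, V: False, B: True, K: False

  (1) A=F, W=F — not both ✓
  (2) {K, B}: 1 true — at least one ✓
  (3) W=F, V=F — not both ✓
  (4) {E, V, B}: 2/3 true — not all ✓
  (5) {E, W, V, K}: 1 true — at least one ✓
  (6) {W, P, K, A}: 0 true — none ✓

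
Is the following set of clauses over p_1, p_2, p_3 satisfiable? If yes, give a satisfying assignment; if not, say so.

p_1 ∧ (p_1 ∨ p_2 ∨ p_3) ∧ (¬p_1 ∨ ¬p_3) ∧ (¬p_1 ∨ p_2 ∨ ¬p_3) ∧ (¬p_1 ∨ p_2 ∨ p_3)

p_1 = True, p_2 = True, p_3 = False

Unit clause (p_1) forces p_1 = True.
In (¬p_1 ∨ ¬p_3) only ¬p_3 is left, so p_3 = False.
In (¬p_1 ∨ p_2 ∨ p_3) only p_2 is left, so p_2 = True.
Check each clause:
  (p_1): p_1 holds.
  (p_1 ∨ p_2 ∨ p_3): p_1 holds.
  (¬p_1 ∨ ¬p_3): ¬p_3 holds.
  (¬p_1 ∨ p_2 ∨ ¬p_3): p_2 holds.
  (¬p_1 ∨ p_2 ∨ p_3): p_2 holds.
All clauses satisfied.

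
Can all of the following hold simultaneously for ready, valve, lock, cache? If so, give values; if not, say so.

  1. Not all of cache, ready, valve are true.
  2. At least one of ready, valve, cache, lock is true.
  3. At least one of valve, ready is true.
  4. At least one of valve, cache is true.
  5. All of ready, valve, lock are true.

ready = True; valve = True; lock = True; cache = False

  (1) {cache, ready, valve}: 2/3 true — not all ✓
  (2) {ready, valve, cache, lock}: 3 true — at least one ✓
  (3) {valve, ready}: 2 true — at least one ✓
  (4) {valve, cache}: 1 true — at least one ✓
  (5) {ready, valve, lock}: all 3 true ✓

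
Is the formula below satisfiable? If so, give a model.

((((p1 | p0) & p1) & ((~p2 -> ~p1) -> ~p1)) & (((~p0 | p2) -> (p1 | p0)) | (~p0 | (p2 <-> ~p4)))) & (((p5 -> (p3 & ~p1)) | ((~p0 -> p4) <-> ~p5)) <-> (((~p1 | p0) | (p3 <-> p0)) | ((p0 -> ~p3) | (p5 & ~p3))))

p0 = False; p1 = True; p2 = False; p3 = True; p4 = False; p5 = True

  (((p1 | p0) & p1) & ((~p2 -> ~p1) -> ~p1)) & (((~p0 | p2) -> (p1 | p0)) | (~p0 | (p2 <-> ~p4))) = True
    ((p1 | p0) & p1) & ((~p2 -> ~p1) -> ~p1) = True
      (p1 | p0) & p1 = True
        p1 | p0 = True
      (~p2 -> ~p1) -> ~p1 = True
        ~p2 -> ~p1 = False
          ~p2 = True
          ~p1 = False
        ~p1 = False
    ((~p0 | p2) -> (p1 | p0)) | (~p0 | (p2 <-> ~p4)) = True
      (~p0 | p2) -> (p1 | p0) = True
        ~p0 | p2 = True
          ~p0 = True
        p1 | p0 = True
      ~p0 | (p2 <-> ~p4) = True
        ~p0 = True
        p2 <-> ~p4 = False
          ~p4 = True
  ((p5 -> (p3 & ~p1)) | ((~p0 -> p4) <-> ~p5)) <-> (((~p1 | p0) | (p3 <-> p0)) | ((p0 -> ~p3) | (p5 & ~p3))) = True
    (p5 -> (p3 & ~p1)) | ((~p0 -> p4) <-> ~p5) = True
      p5 -> (p3 & ~p1) = False
        p3 & ~p1 = False
          ~p1 = False
      (~p0 -> p4) <-> ~p5 = True
        ~p0 -> p4 = False
          ~p0 = True
        ~p5 = False
    ((~p1 | p0) | (p3 <-> p0)) | ((p0 -> ~p3) | (p5 & ~p3)) = True
      (~p1 | p0) | (p3 <-> p0) = False
        ~p1 | p0 = False
          ~p1 = False
        p3 <-> p0 = False
      (p0 -> ~p3) | (p5 & ~p3) = True
        p0 -> ~p3 = True
          ~p3 = False
        p5 & ~p3 = False
          ~p3 = False
Both conjuncts True, so the formula holds.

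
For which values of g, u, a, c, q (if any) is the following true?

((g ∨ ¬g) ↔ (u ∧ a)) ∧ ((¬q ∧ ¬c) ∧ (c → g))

g=F; u=T; a=T; c=F; q=F

  (g ∨ ¬g) ↔ (u ∧ a) = True
    g ∨ ¬g = True
      ¬g = True
    u ∧ a = True
  (¬q ∧ ¬c) ∧ (c → g) = True
    ¬q ∧ ¬c = True
      ¬q = True
      ¬c = True
    c → g = True
Both conjuncts True, so the formula holds.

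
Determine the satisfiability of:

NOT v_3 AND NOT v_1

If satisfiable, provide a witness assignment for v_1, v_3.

v_1: False; v_3: False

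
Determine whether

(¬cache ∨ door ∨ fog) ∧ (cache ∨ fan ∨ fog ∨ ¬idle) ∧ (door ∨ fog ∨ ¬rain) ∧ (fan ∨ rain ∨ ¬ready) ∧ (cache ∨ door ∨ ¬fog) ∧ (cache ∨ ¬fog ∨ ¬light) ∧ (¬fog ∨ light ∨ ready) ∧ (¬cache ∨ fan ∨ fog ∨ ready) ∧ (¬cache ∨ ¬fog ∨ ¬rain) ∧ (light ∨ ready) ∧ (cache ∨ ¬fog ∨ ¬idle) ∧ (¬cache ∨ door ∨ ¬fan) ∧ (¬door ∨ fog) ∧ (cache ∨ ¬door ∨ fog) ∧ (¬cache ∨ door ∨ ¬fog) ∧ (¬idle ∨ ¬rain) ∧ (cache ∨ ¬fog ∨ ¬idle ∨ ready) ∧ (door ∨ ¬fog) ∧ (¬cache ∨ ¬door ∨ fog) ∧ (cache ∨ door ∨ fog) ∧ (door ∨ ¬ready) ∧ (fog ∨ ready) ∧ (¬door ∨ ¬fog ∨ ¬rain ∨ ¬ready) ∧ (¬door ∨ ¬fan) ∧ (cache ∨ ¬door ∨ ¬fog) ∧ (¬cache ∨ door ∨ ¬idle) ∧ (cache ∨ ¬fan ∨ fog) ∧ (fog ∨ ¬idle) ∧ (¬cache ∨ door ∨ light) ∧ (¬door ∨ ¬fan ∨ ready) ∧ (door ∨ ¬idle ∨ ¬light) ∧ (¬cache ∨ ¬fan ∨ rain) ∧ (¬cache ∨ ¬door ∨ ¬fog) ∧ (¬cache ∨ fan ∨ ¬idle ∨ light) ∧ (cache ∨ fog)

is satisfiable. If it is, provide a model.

The formula is unsatisfiable.

Case door = True:
  (¬door ∨ fog) forces fog = True.
  (¬door ∨ ¬fan) forces fan = False.
  (cache ∨ ¬door ∨ ¬fog) forces cache = True.
  Clause (¬cache ∨ ¬door ∨ ¬fog) is falsified — contradiction.
Case door = False:
  (door ∨ ¬fog) forces fog = False.
  (¬cache ∨ door ∨ fog) forces cache = False.
  Clause (cache ∨ door ∨ fog) is falsified — contradiction.
Both cases fail, so the formula is unsatisfiable.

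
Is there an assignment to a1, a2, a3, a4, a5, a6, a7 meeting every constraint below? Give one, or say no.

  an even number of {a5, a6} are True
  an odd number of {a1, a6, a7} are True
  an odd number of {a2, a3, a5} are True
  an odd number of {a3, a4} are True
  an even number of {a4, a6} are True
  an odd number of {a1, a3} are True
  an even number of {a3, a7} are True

a1 = False, a2 = False, a3 = True, a4 = False, a5 = False, a6 = False, a7 = True

{a5, a6}: 0 true → even ✓
{a1, a6, a7}: 1 true → odd ✓
{a2, a3, a5}: 1 true → odd ✓
{a3, a4}: 1 true → odd ✓
{a4, a6}: 0 true → even ✓
{a1, a3}: 1 true → odd ✓
{a3, a7}: 2 true → even ✓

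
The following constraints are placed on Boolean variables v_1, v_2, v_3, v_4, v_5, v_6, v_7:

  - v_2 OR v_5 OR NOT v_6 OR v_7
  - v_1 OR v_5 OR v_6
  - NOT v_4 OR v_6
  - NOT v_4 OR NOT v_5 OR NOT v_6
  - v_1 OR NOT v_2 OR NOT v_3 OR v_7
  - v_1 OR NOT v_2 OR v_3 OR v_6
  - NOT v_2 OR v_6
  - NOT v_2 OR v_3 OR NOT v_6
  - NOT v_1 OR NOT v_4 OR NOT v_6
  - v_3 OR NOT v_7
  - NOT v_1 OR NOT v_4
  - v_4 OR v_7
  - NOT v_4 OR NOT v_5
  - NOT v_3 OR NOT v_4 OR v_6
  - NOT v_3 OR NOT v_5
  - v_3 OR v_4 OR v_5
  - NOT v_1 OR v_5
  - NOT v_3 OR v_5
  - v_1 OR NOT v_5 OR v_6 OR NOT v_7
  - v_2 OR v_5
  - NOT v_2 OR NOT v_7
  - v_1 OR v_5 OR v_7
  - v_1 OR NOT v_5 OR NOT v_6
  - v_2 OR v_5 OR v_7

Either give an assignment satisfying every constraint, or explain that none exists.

UNSATISFIABLE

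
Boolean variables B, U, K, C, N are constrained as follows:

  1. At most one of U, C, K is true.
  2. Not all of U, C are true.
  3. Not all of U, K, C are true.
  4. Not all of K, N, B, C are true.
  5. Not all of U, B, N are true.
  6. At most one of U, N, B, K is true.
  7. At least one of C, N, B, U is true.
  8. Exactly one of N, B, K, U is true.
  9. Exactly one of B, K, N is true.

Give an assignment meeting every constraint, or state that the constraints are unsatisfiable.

B: True, U: False, K: False, C: False, N: False

  (1) {U, C, K}: 0 true — at most one ✓
  (2) {U, C}: 0/2 true — not all ✓
  (3) {U, K, C}: 0/3 true — not all ✓
  (4) {K, N, B, C}: 1/4 true — not all ✓
  (5) {U, B, N}: 1/3 true — not all ✓
  (6) {U, N, B, K}: 1 true — at most one ✓
  (7) {C, N, B, U}: 1 true — at least one ✓
  (8) {N, B, K, U}: 1 true — exactly one ✓
  (9) {B, K, N}: 1 true — exactly one ✓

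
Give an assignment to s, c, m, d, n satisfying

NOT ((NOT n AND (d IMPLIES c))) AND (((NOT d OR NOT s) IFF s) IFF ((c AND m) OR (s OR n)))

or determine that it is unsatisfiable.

s = True, c = False, m = True, d = False, n = True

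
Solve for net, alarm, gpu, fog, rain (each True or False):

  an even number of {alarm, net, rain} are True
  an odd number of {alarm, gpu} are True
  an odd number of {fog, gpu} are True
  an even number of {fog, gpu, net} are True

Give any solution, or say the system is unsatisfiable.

net = True; alarm = False; gpu = True; fog = False; rain = True

{alarm, net, rain}: 2 true → even ✓
{alarm, gpu}: 1 true → odd ✓
{fog, gpu}: 1 true → odd ✓
{fog, gpu, net}: 2 true → even ✓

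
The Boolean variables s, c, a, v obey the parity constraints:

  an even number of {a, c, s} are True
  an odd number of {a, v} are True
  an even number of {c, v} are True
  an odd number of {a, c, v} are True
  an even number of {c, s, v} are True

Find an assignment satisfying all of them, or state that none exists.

UNSATISFIABLE

Adding constraints 1, 2, 5 mod 2: every variable appears an even number of times on the left, so the left side is 0.
But the right sides sum to 1 (mod 2). 0 ≠ 1 — the system is inconsistent.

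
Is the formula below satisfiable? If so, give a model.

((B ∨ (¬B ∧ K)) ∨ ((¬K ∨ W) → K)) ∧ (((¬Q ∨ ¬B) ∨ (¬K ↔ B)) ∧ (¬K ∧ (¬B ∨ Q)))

Q: True, W: False, K: False, B: True

  (B ∨ (¬B ∧ K)) ∨ ((¬K ∨ W) → K) = True
    B ∨ (¬B ∧ K) = True
      ¬B ∧ K = False
        ¬B = False
    (¬K ∨ W) → K = False
      ¬K ∨ W = True
        ¬K = True
  ((¬Q ∨ ¬B) ∨ (¬K ↔ B)) ∧ (¬K ∧ (¬B ∨ Q)) = True
    (¬Q ∨ ¬B) ∨ (¬K ↔ B) = True
      ¬Q ∨ ¬B = False
        ¬Q = False
        ¬B = False
      ¬K ↔ B = True
        ¬K = True
    ¬K ∧ (¬B ∨ Q) = True
      ¬K = True
      ¬B ∨ Q = True
        ¬B = False
Both conjuncts True, so the formula holds.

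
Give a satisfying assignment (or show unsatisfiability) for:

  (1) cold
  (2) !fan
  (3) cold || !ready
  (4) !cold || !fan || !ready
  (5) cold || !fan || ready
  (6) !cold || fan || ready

cold: True, ready: True, fan: False

Unit clause (cold) forces cold = True.
Unit clause (!fan) forces fan = False.
In (!cold || fan || ready) only ready is left, so ready = True.
Check each clause:
  (cold): cold holds.
  (!fan): !fan holds.
  (cold || !ready): cold holds.
  (!cold || !fan || !ready): !fan holds.
  (cold || !fan || ready): cold holds.
  (!cold || fan || ready): ready holds.
All clauses satisfied.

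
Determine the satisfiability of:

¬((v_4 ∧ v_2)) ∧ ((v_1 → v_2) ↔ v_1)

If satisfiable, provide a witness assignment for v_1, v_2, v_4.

v_1: True, v_2: True, v_4: False

  ¬((v_4 ∧ v_2)) = True
    v_4 ∧ v_2 = False
  (v_1 → v_2) ↔ v_1 = True
    v_1 → v_2 = True
Both conjuncts True, so the formula holds.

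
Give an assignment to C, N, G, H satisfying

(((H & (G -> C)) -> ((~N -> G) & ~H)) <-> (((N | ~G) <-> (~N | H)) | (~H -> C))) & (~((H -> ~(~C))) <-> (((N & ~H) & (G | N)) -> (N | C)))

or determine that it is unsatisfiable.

C = False, N = True, G = True, H = True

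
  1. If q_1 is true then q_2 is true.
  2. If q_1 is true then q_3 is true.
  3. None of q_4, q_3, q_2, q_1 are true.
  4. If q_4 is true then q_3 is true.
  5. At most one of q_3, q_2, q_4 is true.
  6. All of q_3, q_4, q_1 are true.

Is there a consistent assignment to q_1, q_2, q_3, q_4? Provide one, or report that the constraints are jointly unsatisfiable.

Unsatisfiable — no assignment works.

Case q_1 = True:
  Constraint (3) is violated (q_1=T) — contradiction.
Case q_1 = False:
  Constraint (6) is violated (q_1=F) — contradiction.
Both cases fail — unsatisfiable.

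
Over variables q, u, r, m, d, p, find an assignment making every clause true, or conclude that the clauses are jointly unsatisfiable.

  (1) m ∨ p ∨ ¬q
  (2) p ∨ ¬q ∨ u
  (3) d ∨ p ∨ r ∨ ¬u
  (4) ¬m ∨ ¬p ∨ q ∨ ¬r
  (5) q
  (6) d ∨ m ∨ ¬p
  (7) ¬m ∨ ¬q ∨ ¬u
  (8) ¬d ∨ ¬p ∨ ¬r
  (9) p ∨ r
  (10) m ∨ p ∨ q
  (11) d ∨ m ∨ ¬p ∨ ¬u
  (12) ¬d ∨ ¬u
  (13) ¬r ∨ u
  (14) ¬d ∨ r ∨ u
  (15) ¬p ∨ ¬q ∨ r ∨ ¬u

q = True; u = False; r = False; m = True; d = False; p = True

Unit clause (q) forces q = True.
Try u = True:
  (¬m ∨ ¬q ∨ ¬u) forces m = False.
  (m ∨ p ∨ ¬q) forces p = True.
  (d ∨ m ∨ ¬p) forces d = True.
  clause (¬d ∨ ¬u) is falsified — backtrack.
So u = False.
  then (p ∨ ¬q ∨ u) forces p = True.
  then (¬r ∨ u) forces r = False.
  then (¬d ∨ r ∨ u) forces d = False.
  then (d ∨ m ∨ ¬p) forces m = True.
All clauses satisfied.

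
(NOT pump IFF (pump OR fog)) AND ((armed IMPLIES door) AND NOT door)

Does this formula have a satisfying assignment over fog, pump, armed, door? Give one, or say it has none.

fog = True; pump = False; armed = False; door = False

  NOT pump IFF (pump OR fog) = True
    NOT pump = True
    pump OR fog = True
  (armed IMPLIES door) AND NOT door = True
    armed IMPLIES door = True
    NOT door = True
Both conjuncts True, so the formula holds.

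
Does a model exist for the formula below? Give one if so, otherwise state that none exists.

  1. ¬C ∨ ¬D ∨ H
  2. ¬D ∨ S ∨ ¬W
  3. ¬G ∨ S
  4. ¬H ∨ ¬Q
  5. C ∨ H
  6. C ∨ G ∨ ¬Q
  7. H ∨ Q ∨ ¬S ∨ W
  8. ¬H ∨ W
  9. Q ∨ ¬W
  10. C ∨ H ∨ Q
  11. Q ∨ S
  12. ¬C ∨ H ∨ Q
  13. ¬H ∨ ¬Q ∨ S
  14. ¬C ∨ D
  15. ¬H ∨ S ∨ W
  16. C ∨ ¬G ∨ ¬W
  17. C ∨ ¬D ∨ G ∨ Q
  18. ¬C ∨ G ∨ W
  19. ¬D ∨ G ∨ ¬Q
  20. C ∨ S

No satisfying assignment exists.

Case H = True:
  (¬H ∨ ¬Q) forces Q = False.
  (¬H ∨ W) forces W = True.
  Clause (Q ∨ ¬W) is falsified — contradiction.
Case H = False:
  (C ∨ H) forces C = True.
  (¬C ∨ ¬D ∨ H) forces D = False.
  Clause (¬C ∨ D) is falsified — contradiction.
Both cases fail, so the formula is unsatisfiable.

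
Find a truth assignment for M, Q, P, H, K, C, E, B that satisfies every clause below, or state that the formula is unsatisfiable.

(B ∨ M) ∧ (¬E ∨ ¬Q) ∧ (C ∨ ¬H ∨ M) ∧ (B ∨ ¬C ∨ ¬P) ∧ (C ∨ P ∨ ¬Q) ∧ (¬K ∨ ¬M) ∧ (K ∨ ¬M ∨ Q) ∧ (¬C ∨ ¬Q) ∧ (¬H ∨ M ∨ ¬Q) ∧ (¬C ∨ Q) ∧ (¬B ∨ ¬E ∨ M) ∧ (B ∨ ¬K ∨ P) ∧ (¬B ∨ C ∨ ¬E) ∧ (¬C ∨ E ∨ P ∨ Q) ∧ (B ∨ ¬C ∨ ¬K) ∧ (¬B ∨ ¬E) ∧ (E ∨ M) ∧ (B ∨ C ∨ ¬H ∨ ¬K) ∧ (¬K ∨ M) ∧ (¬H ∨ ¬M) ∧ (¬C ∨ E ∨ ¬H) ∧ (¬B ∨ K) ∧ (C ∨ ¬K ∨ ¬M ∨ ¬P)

Try M = False:
  (B ∨ M) forces B = True.
  (¬B ∨ ¬E ∨ M) forces E = False.
  clause (E ∨ M) is falsified — backtrack.
So M = True.
  then (¬K ∨ ¬M) forces K = False.
  then (K ∨ ¬M ∨ Q) forces Q = True.
  then (¬C ∨ ¬Q) forces C = False.
  then (¬H ∨ ¬M) forces H = False.
  then (¬B ∨ K) forces B = False.
  then (¬E ∨ ¬Q) forces E = False.
  then (C ∨ P ∨ ¬Q) forces P = True.
All clauses satisfied.

M: True, Q: True, P: True, H: False, K: False, C: False, E: False, B: False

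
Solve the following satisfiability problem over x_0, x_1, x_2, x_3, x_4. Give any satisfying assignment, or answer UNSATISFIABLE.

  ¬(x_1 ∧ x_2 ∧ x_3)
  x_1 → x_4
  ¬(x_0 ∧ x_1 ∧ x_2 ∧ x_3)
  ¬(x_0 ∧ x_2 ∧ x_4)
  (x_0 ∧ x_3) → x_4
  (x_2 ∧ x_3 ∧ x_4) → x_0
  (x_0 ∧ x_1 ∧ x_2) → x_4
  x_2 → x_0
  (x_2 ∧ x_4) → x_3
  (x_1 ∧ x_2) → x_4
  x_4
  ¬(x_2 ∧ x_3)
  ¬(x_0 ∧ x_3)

x_0=F; x_1=F; x_2=F; x_3=T; x_4=T

Unit clause (x_4) forces x_4 = True.
Set x_0 = False.
  then (x_0 ∨ ¬x_2) forces x_2 = False.
Set x_1 = False.
Set x_3 = True.
All clauses satisfied.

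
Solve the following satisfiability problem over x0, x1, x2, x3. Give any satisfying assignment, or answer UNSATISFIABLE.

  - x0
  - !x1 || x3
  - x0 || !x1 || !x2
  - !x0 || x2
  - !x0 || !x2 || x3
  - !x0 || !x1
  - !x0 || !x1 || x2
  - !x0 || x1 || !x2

UNSATISFIABLE

Case x0 = True:
  (!x0 || x2) forces x2 = True.
  (!x0 || !x2 || x3) forces x3 = True.
  (!x0 || !x1) forces x1 = False.
  Clause (!x0 || x1 || !x2) is falsified — contradiction.
Case x0 = False:
  Clause (x0) is falsified — contradiction.
Both cases fail, so the formula is unsatisfiable.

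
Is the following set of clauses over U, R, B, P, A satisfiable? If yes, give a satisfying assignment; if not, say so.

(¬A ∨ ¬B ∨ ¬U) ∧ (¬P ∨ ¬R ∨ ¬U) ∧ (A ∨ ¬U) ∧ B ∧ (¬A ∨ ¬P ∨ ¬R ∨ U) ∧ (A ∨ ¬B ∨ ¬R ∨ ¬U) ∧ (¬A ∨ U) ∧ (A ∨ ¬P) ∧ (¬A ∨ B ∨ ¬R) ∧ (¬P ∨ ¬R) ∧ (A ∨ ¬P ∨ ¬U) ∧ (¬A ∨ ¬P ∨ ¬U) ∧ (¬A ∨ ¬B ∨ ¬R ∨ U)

U = False; R = False; B = True; P = False; A = False

Unit clause (B) forces B = True.
Try U = True:
  (¬A ∨ ¬B ∨ ¬U) forces A = False.
  clause (A ∨ ¬U) is falsified — backtrack.
So U = False.
  then (¬A ∨ U) forces A = False.
  then (A ∨ ¬P) forces P = False.
Set R = False.
All clauses satisfied.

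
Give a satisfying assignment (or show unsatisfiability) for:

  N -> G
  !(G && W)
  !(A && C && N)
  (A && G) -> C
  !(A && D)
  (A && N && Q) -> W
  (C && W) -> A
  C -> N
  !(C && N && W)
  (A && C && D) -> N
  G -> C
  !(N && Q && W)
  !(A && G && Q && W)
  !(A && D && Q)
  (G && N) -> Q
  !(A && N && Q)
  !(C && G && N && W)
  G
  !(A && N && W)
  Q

Unit clause (G) forces G = True.
In (C || !G) only C is left, so C = True.
Unit clause (Q) forces Q = True.
In (!G || !W) only !W is left, so W = False.
In (!C || N) only N is left, so N = True.
In (!A || !N || !Q) only !A is left, so A = False.
Set D = False.
All clauses satisfied.

Q=T, G=T, A=F, C=T, D=F, N=T, W=F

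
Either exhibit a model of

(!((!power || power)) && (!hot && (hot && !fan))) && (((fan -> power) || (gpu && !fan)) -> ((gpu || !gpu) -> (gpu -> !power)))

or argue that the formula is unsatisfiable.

Unsatisfiable

The conjunct !((!power || power)) is unsatisfiable on its own:
  power=F: evaluates to False.
  power=T: evaluates to False.
So the whole conjunction is unsatisfiable.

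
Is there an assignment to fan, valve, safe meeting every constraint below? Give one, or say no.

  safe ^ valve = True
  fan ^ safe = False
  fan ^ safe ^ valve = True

fan=F, valve=T, safe=F

safe ^ valve = F ^ T = True ✓
fan ^ safe = F ^ F = False ✓
fan ^ safe ^ valve = F ^ F ^ T = True ✓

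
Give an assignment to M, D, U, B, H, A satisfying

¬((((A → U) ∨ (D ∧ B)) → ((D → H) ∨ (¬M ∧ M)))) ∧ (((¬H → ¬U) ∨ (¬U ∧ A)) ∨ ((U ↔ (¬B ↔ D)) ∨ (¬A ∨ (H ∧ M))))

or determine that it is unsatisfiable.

M = True, D = True, U = False, B = False, H = False, A = False

  ¬((((A → U) ∨ (D ∧ B)) → ((D → H) ∨ (¬M ∧ M)))) = True
    ((A → U) ∨ (D ∧ B)) → ((D → H) ∨ (¬M ∧ M)) = False
      (A → U) ∨ (D ∧ B) = True
        A → U = True
        D ∧ B = False
      (D → H) ∨ (¬M ∧ M) = False
        D → H = False
        ¬M ∧ M = False
          ¬M = False
  ((¬H → ¬U) ∨ (¬U ∧ A)) ∨ ((U ↔ (¬B ↔ D)) ∨ (¬A ∨ (H ∧ M))) = True
    (¬H → ¬U) ∨ (¬U ∧ A) = True
      ¬H → ¬U = True
        ¬H = True
        ¬U = True
      ¬U ∧ A = False
        ¬U = True
    (U ↔ (¬B ↔ D)) ∨ (¬A ∨ (H ∧ M)) = True
      U ↔ (¬B ↔ D) = False
        ¬B ↔ D = True
          ¬B = True
      ¬A ∨ (H ∧ M) = True
        ¬A = True
        H ∧ M = False
Both conjuncts True, so the formula holds.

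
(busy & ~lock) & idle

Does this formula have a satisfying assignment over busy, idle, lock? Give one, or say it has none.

busy=T, idle=T, lock=F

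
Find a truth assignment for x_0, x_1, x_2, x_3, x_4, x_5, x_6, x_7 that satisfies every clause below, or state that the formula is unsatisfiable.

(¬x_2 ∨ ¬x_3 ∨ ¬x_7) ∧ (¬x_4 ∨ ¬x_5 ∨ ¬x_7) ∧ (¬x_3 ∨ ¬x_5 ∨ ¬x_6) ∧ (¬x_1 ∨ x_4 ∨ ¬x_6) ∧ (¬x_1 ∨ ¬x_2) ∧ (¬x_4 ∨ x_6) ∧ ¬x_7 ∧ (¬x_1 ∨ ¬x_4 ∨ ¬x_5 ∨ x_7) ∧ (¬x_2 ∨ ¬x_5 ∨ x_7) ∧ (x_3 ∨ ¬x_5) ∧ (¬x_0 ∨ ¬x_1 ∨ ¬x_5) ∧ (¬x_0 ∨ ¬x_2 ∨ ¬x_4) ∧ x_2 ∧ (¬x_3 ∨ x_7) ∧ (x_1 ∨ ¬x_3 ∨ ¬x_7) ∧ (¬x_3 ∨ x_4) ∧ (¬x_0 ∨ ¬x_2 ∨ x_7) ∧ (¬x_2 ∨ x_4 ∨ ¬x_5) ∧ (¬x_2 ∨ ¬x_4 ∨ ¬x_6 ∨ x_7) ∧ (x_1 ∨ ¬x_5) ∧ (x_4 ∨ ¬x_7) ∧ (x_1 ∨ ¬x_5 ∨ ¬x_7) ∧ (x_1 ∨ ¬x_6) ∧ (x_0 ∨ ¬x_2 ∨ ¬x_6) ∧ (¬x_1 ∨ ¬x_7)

x_0 = False, x_1 = False, x_2 = True, x_3 = False, x_4 = False, x_5 = False, x_6 = False, x_7 = False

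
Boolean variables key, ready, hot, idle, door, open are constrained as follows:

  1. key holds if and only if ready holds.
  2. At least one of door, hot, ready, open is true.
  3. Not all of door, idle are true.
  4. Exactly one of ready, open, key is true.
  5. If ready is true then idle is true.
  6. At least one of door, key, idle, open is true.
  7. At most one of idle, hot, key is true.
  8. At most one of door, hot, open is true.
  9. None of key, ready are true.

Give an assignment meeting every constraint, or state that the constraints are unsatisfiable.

key=F; ready=F; hot=F; idle=T; door=F; open=T

  (1) key=F, ready=F — same ✓
  (2) {door, hot, ready, open}: 1 true — at least one ✓
  (3) {door, idle}: 1/2 true — not all ✓
  (4) {ready, open, key}: 1 true — exactly one ✓
  (5) ready=F ⇒ idle: vacuous ✓
  (6) {door, key, idle, open}: 2 true — at least one ✓
  (7) {idle, hot, key}: 1 true — at most one ✓
  (8) {door, hot, open}: 1 true — at most one ✓
  (9) {key, ready}: 0 true — none ✓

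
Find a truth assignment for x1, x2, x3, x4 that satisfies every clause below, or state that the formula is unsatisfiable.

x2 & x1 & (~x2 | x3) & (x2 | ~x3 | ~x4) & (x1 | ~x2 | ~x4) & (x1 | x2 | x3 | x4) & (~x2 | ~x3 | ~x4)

Unit clause (x2) forces x2 = True.
Unit clause (x1) forces x1 = True.
In (~x2 | x3) only x3 is left, so x3 = True.
In (~x2 | ~x3 | ~x4) only ~x4 is left, so x4 = False.
Check each clause:
  (x2): x2 holds.
  (x1): x1 holds.
  (~x2 | x3): x3 holds.
  (x2 | ~x3 | ~x4): x2 holds.
  (x1 | ~x2 | ~x4): x1 holds.
  (x1 | x2 | x3 | x4): x1 holds.
  (~x2 | ~x3 | ~x4): ~x4 holds.
All clauses satisfied.

x1: True, x2: True, x3: True, x4: False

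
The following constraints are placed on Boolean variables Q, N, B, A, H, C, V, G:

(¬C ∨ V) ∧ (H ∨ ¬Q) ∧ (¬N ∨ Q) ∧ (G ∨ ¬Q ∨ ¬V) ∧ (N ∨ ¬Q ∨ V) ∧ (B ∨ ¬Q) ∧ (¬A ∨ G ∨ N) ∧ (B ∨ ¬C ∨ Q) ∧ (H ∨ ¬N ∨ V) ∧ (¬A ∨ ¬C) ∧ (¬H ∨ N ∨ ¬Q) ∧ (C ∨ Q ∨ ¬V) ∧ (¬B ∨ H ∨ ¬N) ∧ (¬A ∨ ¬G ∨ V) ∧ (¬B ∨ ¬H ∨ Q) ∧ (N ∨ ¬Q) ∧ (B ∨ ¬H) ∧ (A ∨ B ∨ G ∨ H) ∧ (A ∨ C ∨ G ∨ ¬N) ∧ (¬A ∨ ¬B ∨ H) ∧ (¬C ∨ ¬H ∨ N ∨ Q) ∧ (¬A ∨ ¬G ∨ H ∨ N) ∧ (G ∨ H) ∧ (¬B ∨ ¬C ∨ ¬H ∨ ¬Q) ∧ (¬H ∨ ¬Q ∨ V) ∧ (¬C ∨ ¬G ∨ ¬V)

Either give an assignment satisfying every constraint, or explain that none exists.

Set Q = True.
  then (H ∨ ¬Q) forces H = True.
  then (B ∨ ¬Q) forces B = True.
  then (¬H ∨ N ∨ ¬Q) forces N = True.
  then (¬B ∨ ¬C ∨ ¬H ∨ ¬Q) forces C = False.
  then (¬H ∨ ¬Q ∨ V) forces V = True.
  then (G ∨ ¬Q ∨ ¬V) forces G = True.
Set A = True.
All clauses satisfied.

Q = True; N = True; B = True; A = True; H = True; C = False; V = True; G = True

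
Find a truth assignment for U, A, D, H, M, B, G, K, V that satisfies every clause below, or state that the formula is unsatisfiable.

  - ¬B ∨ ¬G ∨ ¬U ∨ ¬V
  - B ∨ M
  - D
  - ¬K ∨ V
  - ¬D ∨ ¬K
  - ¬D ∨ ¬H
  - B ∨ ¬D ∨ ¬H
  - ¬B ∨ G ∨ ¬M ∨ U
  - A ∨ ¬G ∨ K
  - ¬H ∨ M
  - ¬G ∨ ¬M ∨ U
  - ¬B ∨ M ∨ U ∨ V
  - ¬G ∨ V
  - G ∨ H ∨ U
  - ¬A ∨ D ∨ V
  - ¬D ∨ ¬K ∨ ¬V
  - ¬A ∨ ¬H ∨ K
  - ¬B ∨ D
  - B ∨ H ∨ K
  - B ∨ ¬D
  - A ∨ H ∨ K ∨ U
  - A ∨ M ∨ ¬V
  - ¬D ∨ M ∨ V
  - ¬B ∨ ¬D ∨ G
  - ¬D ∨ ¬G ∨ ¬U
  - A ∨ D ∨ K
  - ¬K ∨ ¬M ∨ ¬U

U = False; A = True; D = True; H = False; M = False; B = True; G = True; K = False; V = True

Unit clause (D) forces D = True.
In (¬D ∨ ¬K) only ¬K is left, so K = False.
In (¬D ∨ ¬H) only ¬H is left, so H = False.
In (B ∨ H ∨ K) only B is left, so B = True.
In (¬B ∨ ¬D ∨ G) only G is left, so G = True.
In (¬D ∨ ¬G ∨ ¬U) only ¬U is left, so U = False.
In (A ∨ ¬G ∨ K) only A is left, so A = True.
In (¬G ∨ ¬M ∨ U) only ¬M is left, so M = False.
In (¬B ∨ M ∨ U ∨ V) only V is left, so V = True.
All clauses satisfied.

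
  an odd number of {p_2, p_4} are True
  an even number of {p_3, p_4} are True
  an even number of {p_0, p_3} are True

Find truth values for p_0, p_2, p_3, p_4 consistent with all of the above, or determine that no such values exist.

p_0=F, p_2=T, p_3=F, p_4=F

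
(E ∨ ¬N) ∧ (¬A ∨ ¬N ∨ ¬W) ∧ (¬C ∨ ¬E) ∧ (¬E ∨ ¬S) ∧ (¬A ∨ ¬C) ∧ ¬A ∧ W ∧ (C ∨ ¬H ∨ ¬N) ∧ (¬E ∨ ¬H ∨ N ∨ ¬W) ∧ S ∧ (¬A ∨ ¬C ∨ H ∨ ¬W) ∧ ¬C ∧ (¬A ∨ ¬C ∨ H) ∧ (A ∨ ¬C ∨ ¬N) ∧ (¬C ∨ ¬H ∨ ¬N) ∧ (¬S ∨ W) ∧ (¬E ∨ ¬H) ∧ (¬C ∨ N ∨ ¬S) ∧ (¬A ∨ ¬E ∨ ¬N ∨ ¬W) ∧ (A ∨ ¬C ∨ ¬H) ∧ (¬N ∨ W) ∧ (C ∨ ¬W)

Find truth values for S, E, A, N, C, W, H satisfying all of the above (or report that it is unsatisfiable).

Unsatisfiable — no assignment works.

Case C = True:
  Clause (¬C) is falsified — contradiction.
Case C = False:
  (¬A) forces A = False.
  (W) forces W = True.
  Clause (C ∨ ¬W) is falsified — contradiction.
Both cases fail, so the formula is unsatisfiable.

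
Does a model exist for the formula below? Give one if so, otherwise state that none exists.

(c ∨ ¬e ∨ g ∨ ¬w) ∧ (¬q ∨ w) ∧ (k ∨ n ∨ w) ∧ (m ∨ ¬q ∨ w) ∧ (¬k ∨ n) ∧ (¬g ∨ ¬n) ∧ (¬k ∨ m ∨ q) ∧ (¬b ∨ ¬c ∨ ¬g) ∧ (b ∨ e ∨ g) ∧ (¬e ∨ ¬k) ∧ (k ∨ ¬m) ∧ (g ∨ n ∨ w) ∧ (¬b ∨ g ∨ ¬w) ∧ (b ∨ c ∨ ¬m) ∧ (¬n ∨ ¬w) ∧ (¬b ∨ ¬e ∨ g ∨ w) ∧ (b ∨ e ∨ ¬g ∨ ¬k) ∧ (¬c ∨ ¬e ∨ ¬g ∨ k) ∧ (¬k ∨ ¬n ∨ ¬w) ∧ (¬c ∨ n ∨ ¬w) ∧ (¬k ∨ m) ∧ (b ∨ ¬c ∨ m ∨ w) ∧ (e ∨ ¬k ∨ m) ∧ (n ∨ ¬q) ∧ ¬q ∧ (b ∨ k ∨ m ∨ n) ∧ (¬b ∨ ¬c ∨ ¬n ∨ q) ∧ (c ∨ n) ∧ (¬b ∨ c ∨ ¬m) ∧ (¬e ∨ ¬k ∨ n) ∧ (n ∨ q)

w = False, c = False, k = False, n = True, e = False, g = False, m = False, b = True, q = False

Unit clause (¬q) forces q = False.
In (n ∨ q) only n is left, so n = True.
In (¬g ∨ ¬n) only ¬g is left, so g = False.
In (¬n ∨ ¬w) only ¬w is left, so w = False.
Try c = True:
  (¬b ∨ ¬c ∨ ¬n ∨ q) forces b = False.
  (b ∨ e ∨ g) forces e = True.
  (¬e ∨ ¬k) forces k = False.
  (k ∨ ¬m) forces m = False.
  clause (b ∨ ¬c ∨ m ∨ w) is falsified — backtrack.
So c = False.
Try k = True:
  (¬k ∨ m ∨ q) forces m = True.
  (¬e ∨ ¬k) forces e = False.
  (b ∨ e ∨ g) forces b = True.
  clause (¬b ∨ c ∨ ¬m) is falsified — backtrack.
So k = False.
  then (k ∨ ¬m) forces m = False.
Set e = False.
  then (b ∨ e ∨ g) forces b = True.
All clauses satisfied.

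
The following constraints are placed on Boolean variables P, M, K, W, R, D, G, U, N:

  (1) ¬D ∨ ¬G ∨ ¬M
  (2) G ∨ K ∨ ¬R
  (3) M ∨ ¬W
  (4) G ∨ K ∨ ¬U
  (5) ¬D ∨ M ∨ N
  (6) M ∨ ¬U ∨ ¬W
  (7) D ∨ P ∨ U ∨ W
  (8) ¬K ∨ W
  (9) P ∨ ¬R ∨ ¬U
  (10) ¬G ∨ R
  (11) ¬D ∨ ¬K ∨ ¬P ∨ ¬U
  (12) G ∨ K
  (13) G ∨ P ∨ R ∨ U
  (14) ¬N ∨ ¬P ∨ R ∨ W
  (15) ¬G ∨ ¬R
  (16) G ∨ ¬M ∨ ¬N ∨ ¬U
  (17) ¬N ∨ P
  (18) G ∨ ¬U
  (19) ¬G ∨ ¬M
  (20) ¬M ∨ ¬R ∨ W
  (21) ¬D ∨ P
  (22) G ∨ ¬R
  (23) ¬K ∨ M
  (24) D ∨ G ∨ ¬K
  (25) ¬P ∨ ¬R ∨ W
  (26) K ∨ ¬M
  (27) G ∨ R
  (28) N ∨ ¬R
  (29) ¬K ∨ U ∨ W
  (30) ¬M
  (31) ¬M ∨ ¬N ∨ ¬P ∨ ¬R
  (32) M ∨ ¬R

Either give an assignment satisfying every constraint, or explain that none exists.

Unsatisfiable — no assignment works.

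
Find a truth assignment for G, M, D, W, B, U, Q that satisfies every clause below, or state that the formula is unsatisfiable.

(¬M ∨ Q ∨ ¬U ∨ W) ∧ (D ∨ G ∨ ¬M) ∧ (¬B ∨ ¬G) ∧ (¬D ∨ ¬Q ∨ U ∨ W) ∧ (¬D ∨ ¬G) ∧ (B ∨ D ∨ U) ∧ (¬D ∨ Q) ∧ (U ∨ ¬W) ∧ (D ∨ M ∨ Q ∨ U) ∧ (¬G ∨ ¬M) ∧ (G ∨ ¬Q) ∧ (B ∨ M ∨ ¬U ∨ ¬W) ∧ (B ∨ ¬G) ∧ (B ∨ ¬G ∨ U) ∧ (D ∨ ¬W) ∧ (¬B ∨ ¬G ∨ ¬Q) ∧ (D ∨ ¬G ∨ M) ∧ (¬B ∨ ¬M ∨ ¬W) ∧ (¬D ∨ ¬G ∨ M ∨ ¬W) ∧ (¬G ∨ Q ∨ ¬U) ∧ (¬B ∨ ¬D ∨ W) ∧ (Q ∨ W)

Case Q = True:
  (G ∨ ¬Q) forces G = True.
  (¬B ∨ ¬G) forces B = False.
  Clause (B ∨ ¬G) is falsified — contradiction.
Case Q = False:
  (¬D ∨ Q) forces D = False.
  (D ∨ ¬W) forces W = False.
  Clause (Q ∨ W) is falsified — contradiction.
Both cases fail, so the formula is unsatisfiable.

Unsatisfiable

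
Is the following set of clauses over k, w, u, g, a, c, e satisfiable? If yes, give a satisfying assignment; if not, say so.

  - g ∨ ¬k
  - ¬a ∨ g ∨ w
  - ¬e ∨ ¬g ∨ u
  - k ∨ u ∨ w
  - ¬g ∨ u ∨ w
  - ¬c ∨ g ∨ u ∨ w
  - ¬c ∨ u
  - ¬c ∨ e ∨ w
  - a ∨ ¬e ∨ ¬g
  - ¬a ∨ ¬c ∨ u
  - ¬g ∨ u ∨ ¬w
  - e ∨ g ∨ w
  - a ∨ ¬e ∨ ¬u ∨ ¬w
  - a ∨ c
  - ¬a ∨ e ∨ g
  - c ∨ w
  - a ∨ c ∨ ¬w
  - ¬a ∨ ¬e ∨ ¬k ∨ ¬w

k: False, w: True, u: True, g: False, a: True, c: True, e: True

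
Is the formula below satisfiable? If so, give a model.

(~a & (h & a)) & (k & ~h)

The formula is unsatisfiable.

Case h = True: the conjunct ~h is False.
Case h = False: the conjunct h is False.
Both cases fail — unsatisfiable.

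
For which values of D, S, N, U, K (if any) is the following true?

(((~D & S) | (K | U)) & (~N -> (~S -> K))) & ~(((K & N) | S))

D=F, S=F, N=F, U=T, K=T

  ((~D & S) | (K | U)) & (~N -> (~S -> K)) = True
    (~D & S) | (K | U) = True
      ~D & S = False
        ~D = True
      K | U = True
    ~N -> (~S -> K) = True
      ~N = True
      ~S -> K = True
        ~S = True
  ~(((K & N) | S)) = True
    (K & N) | S = False
      K & N = False
Both conjuncts True, so the formula holds.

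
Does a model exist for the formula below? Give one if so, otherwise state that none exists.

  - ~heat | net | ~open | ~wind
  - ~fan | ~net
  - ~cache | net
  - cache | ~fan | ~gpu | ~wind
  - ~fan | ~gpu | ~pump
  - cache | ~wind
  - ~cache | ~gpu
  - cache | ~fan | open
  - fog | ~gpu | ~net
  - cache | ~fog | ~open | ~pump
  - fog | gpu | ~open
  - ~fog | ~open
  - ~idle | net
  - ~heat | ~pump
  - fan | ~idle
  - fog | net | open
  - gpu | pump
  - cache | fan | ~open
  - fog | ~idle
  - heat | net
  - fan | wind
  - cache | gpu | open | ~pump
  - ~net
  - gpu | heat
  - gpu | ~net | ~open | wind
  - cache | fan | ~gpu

cache: False, open: True, gpu: True, idle: False, net: False, pump: False, wind: False, fan: True, heat: True, fog: False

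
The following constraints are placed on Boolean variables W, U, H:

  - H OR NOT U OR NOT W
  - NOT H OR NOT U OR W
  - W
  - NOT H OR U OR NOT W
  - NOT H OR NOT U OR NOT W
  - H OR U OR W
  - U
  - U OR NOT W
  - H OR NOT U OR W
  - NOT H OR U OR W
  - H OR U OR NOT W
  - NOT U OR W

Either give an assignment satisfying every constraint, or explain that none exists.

Case W = True:
  (U) forces U = True.
  (H OR NOT U OR NOT W) forces H = True.
  Clause (NOT H OR NOT U OR NOT W) is falsified — contradiction.
Case W = False:
  Clause (W) is falsified — contradiction.
Both cases fail, so the formula is unsatisfiable.

Unsatisfiable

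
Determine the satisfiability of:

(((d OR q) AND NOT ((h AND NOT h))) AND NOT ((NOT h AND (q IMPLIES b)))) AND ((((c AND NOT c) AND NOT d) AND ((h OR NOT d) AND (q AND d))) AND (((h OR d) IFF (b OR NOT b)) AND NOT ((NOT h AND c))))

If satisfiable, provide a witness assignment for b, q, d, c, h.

Case d = True: the conjunct NOT d is False.
Case d = False: the conjunct d is False.
Both cases fail — unsatisfiable.

Unsatisfiable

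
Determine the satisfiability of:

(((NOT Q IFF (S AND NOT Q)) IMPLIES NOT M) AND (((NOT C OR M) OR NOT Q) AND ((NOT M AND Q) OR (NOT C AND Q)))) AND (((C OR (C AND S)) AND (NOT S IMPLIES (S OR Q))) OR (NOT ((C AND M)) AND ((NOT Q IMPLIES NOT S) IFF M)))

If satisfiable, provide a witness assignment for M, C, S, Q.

Unsatisfiable

Case Q = True: the formula simplifies to (NOT M AND ((NOT C OR M) AND (NOT M OR NOT C))) AND ((C OR (C AND S)) OR (NOT ((C AND M)) AND M)).
  M = True: the conjunct NOT M is False.
  M = False: simplifies to NOT C AND (C OR (C AND S)).
    C = True: the conjunct NOT C is False.
    C = False: the conjunct C OR (C AND S) becomes False OR (False AND S) = False.
Case Q = False: the conjunct (NOT M AND Q) OR (NOT C AND Q) becomes (NOT M AND False) OR (NOT C AND False) = False.
Both cases fail — unsatisfiable.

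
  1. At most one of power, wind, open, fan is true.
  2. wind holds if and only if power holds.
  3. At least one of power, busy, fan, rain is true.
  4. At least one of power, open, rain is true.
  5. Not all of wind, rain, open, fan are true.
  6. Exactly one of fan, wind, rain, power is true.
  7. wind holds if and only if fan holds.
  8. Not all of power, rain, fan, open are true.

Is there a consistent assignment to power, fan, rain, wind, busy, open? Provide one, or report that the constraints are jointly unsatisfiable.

power: False, fan: False, rain: True, wind: False, busy: True, open: True

  (1) {power, wind, open, fan}: 1 true — at most one ✓
  (2) wind=F, power=F — same ✓
  (3) {power, busy, fan, rain}: 2 true — at least one ✓
  (4) {power, open, rain}: 2 true — at least one ✓
  (5) {wind, rain, open, fan}: 2/4 true — not all ✓
  (6) {fan, wind, rain, power}: 1 true — exactly one ✓
  (7) wind=F, fan=F — same ✓
  (8) {power, rain, fan, open}: 2/4 true — not all ✓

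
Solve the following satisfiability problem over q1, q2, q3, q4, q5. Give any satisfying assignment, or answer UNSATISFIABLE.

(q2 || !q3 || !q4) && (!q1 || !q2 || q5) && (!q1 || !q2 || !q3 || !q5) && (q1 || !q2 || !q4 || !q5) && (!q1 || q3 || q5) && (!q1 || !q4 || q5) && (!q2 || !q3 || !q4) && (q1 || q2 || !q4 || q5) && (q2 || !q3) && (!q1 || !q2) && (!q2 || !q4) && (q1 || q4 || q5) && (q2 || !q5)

q1 = False; q2 = True; q3 = True; q4 = False; q5 = True

Set q1 = False.
Try q2 = False:
  (q2 || !q3) forces q3 = False.
  (q2 || !q5) forces q5 = False.
  (q1 || q2 || !q4 || q5) forces q4 = False.
  clause (q1 || q4 || q5) is falsified — backtrack.
So q2 = True.
  then (!q2 || !q4) forces q4 = False.
  then (q1 || q4 || q5) forces q5 = True.
Set q3 = True.
All clauses satisfied.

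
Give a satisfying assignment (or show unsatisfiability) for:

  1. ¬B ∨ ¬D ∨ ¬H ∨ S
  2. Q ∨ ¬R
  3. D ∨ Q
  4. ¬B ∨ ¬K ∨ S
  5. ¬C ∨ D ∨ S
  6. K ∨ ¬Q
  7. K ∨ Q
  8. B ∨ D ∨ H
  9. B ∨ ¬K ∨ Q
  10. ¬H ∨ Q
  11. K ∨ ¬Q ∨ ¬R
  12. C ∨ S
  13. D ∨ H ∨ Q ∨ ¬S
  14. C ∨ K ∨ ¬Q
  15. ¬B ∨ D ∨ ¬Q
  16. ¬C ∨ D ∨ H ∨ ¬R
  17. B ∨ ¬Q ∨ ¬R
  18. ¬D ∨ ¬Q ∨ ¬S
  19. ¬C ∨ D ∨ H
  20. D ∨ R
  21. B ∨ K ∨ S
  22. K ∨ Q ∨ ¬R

B=F; S=F; H=F; C=T; R=F; D=T; Q=T; K=T

Set B = False.
Set S = False.
  then (C ∨ S) forces C = True.
  then (B ∨ K ∨ S) forces K = True.
  then (¬C ∨ D ∨ S) forces D = True.
  then (B ∨ ¬K ∨ Q) forces Q = True.
  then (B ∨ ¬Q ∨ ¬R) forces R = False.
Set H = False.
All clauses satisfied.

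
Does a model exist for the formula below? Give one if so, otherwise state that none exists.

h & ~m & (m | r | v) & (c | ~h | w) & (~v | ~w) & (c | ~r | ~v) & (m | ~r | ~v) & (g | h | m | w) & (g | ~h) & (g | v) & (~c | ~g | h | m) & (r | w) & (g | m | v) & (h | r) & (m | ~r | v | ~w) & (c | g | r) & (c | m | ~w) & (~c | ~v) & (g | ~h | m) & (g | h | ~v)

g = True, c = True, v = False, h = True, m = False, w = False, r = True

Unit clause (h) forces h = True.
Unit clause (~m) forces m = False.
In (g | ~h) only g is left, so g = True.
Try c = False:
  (c | ~h | w) forces w = True.
  clause (c | m | ~w) is falsified — backtrack.
So c = True.
  then (~c | ~v) forces v = False.
  then (m | r | v) forces r = True.
  then (m | ~r | v | ~w) forces w = False.
All clauses satisfied.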